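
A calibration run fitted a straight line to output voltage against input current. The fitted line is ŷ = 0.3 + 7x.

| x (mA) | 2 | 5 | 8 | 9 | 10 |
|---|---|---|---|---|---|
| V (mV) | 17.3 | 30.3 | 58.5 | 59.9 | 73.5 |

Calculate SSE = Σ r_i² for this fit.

x=2: ŷ = 0.3 + 7·2 = 14.3; r = 17.3 − 14.3 = 3
x=5: ŷ = 0.3 + 7·5 = 35.3; r = 30.3 − 35.3 = -5
x=8: ŷ = 0.3 + 7·8 = 56.3; r = 58.5 − 56.3 = 2.2
x=9: ŷ = 0.3 + 7·9 = 63.3; r = 59.9 − 63.3 = -3.4
x=10: ŷ = 0.3 + 7·10 = 70.3; r = 73.5 − 70.3 = 3.2
SSE = 9 + 25 + 4.84 + 11.56 + 10.24 = 60.64

SSE = 60.64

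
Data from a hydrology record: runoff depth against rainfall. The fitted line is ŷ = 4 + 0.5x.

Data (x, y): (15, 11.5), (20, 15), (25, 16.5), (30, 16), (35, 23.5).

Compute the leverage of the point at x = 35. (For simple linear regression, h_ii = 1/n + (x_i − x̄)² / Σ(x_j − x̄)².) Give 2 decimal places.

h = 0.60

x̄ = (15 + 20 + 25 + 30 + 35)/5 = 25
Σ(x − x̄)² = 100 + 25 + 0 + 25 + 100 = 250
h = 1/5 + (10)²/250 = 0.2 + 0.4 = 0.60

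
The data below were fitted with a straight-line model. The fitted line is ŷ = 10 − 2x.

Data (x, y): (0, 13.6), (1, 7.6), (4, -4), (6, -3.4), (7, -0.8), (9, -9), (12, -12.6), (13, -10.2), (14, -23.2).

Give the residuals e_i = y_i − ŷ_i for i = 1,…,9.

x=0: ŷ = 10 − 2·0 = 10; e = 13.6 − 10 = 3.6
x=1: ŷ = 10 − 2·1 = 8; e = 7.6 − 8 = -0.4
x=4: ŷ = 10 − 2·4 = 2; e = -4 − 2 = -6
x=6: ŷ = 10 − 2·6 = -2; e = -3.4 − (-2) = -1.4
x=7: ŷ = 10 − 2·7 = -4; e = -0.8 − (-4) = 3.2
x=9: ŷ = 10 − 2·9 = -8; e = -9 − (-8) = -1
x=12: ŷ = 10 − 2·12 = -14; e = -12.6 − (-14) = 1.4
x=13: ŷ = 10 − 2·13 = -16; e = -10.2 − (-16) = 5.8
x=14: ŷ = 10 − 2·14 = -18; e = -23.2 − (-18) = -5.2

3.6, -0.4, -6, -1.4, 3.2, -1, 1.4, 5.8, -5.2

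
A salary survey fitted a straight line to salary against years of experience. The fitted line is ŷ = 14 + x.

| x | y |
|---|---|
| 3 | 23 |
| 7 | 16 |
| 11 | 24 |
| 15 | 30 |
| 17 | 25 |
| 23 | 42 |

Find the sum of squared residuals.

x=3: ŷ = 14 + 3 = 17; e = 23 − 17 = 6
x=7: ŷ = 14 + 7 = 21; e = 16 − 21 = -5
x=11: ŷ = 14 + 11 = 25; e = 24 − 25 = -1
x=15: ŷ = 14 + 15 = 29; e = 30 − 29 = 1
x=17: ŷ = 14 + 17 = 31; e = 25 − 31 = -6
x=23: ŷ = 14 + 23 = 37; e = 42 − 37 = 5
SSE = 36 + 25 + 1 + 1 + 36 + 25 = 124

SSE = 124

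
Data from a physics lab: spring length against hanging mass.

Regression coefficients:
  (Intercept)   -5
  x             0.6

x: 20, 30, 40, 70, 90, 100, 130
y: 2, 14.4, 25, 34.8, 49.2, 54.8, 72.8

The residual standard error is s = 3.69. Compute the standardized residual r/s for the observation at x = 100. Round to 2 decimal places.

-0.05

ŷ = -5 + 0.6·100 = 55
r = 54.8 − 55 = -0.2
r/s = -0.2 / 3.69 = -0.05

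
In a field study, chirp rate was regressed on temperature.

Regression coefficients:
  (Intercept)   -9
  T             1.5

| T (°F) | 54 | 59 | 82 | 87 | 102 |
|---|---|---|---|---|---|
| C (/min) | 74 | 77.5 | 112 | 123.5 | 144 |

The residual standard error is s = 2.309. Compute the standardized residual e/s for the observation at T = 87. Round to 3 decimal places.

0.866

ŷ = -9 + 1.5·87 = 121.5
e = 123.5 − 121.5 = 2
e/s = 2 / 2.309 = 0.866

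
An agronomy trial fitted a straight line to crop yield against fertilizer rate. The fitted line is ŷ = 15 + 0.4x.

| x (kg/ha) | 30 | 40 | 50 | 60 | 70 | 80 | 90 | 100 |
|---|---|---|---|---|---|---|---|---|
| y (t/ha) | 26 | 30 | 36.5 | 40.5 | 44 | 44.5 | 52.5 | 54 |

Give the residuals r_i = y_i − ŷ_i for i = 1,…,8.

x=30: ŷ = 15 + 0.4·30 = 27; r = 26 − 27 = -1
x=40: ŷ = 15 + 0.4·40 = 31; r = 30 − 31 = -1
x=50: ŷ = 15 + 0.4·50 = 35; r = 36.5 − 35 = 1.5
x=60: ŷ = 15 + 0.4·60 = 39; r = 40.5 − 39 = 1.5
x=70: ŷ = 15 + 0.4·70 = 43; r = 44 − 43 = 1
x=80: ŷ = 15 + 0.4·80 = 47; r = 44.5 − 47 = -2.5
x=90: ŷ = 15 + 0.4·90 = 51; r = 52.5 − 51 = 1.5
x=100: ŷ = 15 + 0.4·100 = 55; r = 54 − 55 = -1

-1, -1, 1.5, 1.5, 1, -2.5, 1.5, -1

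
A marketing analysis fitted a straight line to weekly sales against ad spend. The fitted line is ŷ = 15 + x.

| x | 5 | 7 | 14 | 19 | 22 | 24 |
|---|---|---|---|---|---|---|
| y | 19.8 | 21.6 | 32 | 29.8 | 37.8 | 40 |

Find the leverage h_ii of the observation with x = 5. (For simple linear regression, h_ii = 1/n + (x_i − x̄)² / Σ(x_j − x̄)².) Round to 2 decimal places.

x̄ = (5 + 7 + 14 + 19 + 22 + 24)/6 = 15.1667
Σ(x − x̄)² = 103.361 + 66.6944 + 1.36111 + 14.6944 + 46.6944 + 78.0278 = 310.833
h = 1/6 + (-10.1667)²/310.833 = 0.166667 + 0.332529 = 0.50

h = 0.50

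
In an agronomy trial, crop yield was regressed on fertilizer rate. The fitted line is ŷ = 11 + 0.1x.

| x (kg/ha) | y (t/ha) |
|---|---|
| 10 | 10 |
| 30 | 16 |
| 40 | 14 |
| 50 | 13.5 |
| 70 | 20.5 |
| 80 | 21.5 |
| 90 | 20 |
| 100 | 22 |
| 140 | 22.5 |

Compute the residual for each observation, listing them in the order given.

-2, 2, -1, -2.5, 2.5, 2.5, 0, 1, -2.5

x=10: ŷ = 11 + 0.1·10 = 12; r = 10 − 12 = -2
x=30: ŷ = 11 + 0.1·30 = 14; r = 16 − 14 = 2
x=40: ŷ = 11 + 0.1·40 = 15; r = 14 − 15 = -1
x=50: ŷ = 11 + 0.1·50 = 16; r = 13.5 − 16 = -2.5
x=70: ŷ = 11 + 0.1·70 = 18; r = 20.5 − 18 = 2.5
x=80: ŷ = 11 + 0.1·80 = 19; r = 21.5 − 19 = 2.5
x=90: ŷ = 11 + 0.1·90 = 20; r = 20 − 20 = 0
x=100: ŷ = 11 + 0.1·100 = 21; r = 22 − 21 = 1
x=140: ŷ = 11 + 0.1·140 = 25; r = 22.5 − 25 = -2.5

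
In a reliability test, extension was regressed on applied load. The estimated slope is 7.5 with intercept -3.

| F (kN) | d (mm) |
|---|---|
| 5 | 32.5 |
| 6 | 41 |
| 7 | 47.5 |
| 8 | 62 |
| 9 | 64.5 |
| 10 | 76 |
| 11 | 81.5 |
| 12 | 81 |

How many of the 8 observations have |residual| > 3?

3

F=5: ŷ = -3 + 7.5·5 = 34.5; e = 32.5 − 34.5 = -2
F=6: ŷ = -3 + 7.5·6 = 42; e = 41 − 42 = -1
F=7: ŷ = -3 + 7.5·7 = 49.5; e = 47.5 − 49.5 = -2
F=8: ŷ = -3 + 7.5·8 = 57; e = 62 − 57 = 5
F=9: ŷ = -3 + 7.5·9 = 64.5; e = 64.5 − 64.5 = 0
F=10: ŷ = -3 + 7.5·10 = 72; e = 76 − 72 = 4
F=11: ŷ = -3 + 7.5·11 = 79.5; e = 81.5 − 79.5 = 2
F=12: ŷ = -3 + 7.5·12 = 87; e = 81 − 87 = -6
|e| > 3: F=8 (|e|=5), F=10 (|e|=4), F=12 (|e|=6) → 3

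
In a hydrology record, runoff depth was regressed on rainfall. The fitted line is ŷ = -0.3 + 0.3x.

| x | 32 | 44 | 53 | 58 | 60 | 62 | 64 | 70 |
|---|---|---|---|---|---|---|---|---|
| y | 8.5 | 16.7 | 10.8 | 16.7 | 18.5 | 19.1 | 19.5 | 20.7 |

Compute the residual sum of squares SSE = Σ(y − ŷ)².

SSE = 39.92

x=32: ŷ = -0.3 + 0.3·32 = 9.3; e = 8.5 − 9.3 = -0.8
x=44: ŷ = -0.3 + 0.3·44 = 12.9; e = 16.7 − 12.9 = 3.8
x=53: ŷ = -0.3 + 0.3·53 = 15.6; e = 10.8 − 15.6 = -4.8
x=58: ŷ = -0.3 + 0.3·58 = 17.1; e = 16.7 − 17.1 = -0.4
x=60: ŷ = -0.3 + 0.3·60 = 17.7; e = 18.5 − 17.7 = 0.8
x=62: ŷ = -0.3 + 0.3·62 = 18.3; e = 19.1 − 18.3 = 0.8
x=64: ŷ = -0.3 + 0.3·64 = 18.9; e = 19.5 − 18.9 = 0.6
x=70: ŷ = -0.3 + 0.3·70 = 20.7; e = 20.7 − 20.7 = 0
SSE = 0.64 + 14.44 + 23.04 + 0.16 + 0.64 + 0.64 + 0.36 + 0 = 39.92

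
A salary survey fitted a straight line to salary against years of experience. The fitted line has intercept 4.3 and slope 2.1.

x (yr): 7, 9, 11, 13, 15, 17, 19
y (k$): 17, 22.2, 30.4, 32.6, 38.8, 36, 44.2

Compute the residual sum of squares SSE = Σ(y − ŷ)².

x=7: ŷ = 4.3 + 2.1·7 = 19; e = 17 − 19 = -2
x=9: ŷ = 4.3 + 2.1·9 = 23.2; e = 22.2 − 23.2 = -1
x=11: ŷ = 4.3 + 2.1·11 = 27.4; e = 30.4 − 27.4 = 3
x=13: ŷ = 4.3 + 2.1·13 = 31.6; e = 32.6 − 31.6 = 1
x=15: ŷ = 4.3 + 2.1·15 = 35.8; e = 38.8 − 35.8 = 3
x=17: ŷ = 4.3 + 2.1·17 = 40; e = 36 − 40 = -4
x=19: ŷ = 4.3 + 2.1·19 = 44.2; e = 44.2 − 44.2 = 0
SSE = 4 + 1 + 9 + 1 + 9 + 16 + 0 = 40

SSE = 40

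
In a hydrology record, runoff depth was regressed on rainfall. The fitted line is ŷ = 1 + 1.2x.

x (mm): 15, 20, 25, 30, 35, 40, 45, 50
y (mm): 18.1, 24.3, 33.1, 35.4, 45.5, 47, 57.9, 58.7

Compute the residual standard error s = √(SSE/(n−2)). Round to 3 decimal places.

x=15: ŷ = 1 + 1.2·15 = 19; e = 18.1 − 19 = -0.9
x=20: ŷ = 1 + 1.2·20 = 25; e = 24.3 − 25 = -0.7
x=25: ŷ = 1 + 1.2·25 = 31; e = 33.1 − 31 = 2.1
x=30: ŷ = 1 + 1.2·30 = 37; e = 35.4 − 37 = -1.6
x=35: ŷ = 1 + 1.2·35 = 43; e = 45.5 − 43 = 2.5
x=40: ŷ = 1 + 1.2·40 = 49; e = 47 − 49 = -2
x=45: ŷ = 1 + 1.2·45 = 55; e = 57.9 − 55 = 2.9
x=50: ŷ = 1 + 1.2·50 = 61; e = 58.7 − 61 = -2.3
SSE = 0.81 + 0.49 + 4.41 + 2.56 + 6.25 + 4 + 8.41 + 5.29 = 32.22
s = √(32.22/6) = √5.37 ≈ 2.317

s = 2.317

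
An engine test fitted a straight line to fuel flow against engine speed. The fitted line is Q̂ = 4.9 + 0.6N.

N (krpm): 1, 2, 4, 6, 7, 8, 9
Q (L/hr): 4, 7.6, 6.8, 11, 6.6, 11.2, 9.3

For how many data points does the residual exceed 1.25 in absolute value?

5

N=1: Q̂ = 4.9 + 0.6·1 = 5.5; e = 4 − 5.5 = -1.5
N=2: Q̂ = 4.9 + 0.6·2 = 6.1; e = 7.6 − 6.1 = 1.5
N=4: Q̂ = 4.9 + 0.6·4 = 7.3; e = 6.8 − 7.3 = -0.5
N=6: Q̂ = 4.9 + 0.6·6 = 8.5; e = 11 − 8.5 = 2.5
N=7: Q̂ = 4.9 + 0.6·7 = 9.1; e = 6.6 − 9.1 = -2.5
N=8: Q̂ = 4.9 + 0.6·8 = 9.7; e = 11.2 − 9.7 = 1.5
N=9: Q̂ = 4.9 + 0.6·9 = 10.3; e = 9.3 − 10.3 = -1
|e| > 1.25: N=1 (|e|=1.5), N=2 (|e|=1.5), N=6 (|e|=2.5), N=7 (|e|=2.5), N=8 (|e|=1.5) → 5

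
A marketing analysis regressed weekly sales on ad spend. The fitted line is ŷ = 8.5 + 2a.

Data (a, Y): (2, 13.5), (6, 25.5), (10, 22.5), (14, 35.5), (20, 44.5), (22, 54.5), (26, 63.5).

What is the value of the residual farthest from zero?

e = -6

a=2: ŷ = 8.5 + 2·2 = 12.5; e = 13.5 − 12.5 = 1
a=6: ŷ = 8.5 + 2·6 = 20.5; e = 25.5 − 20.5 = 5
a=10: ŷ = 8.5 + 2·10 = 28.5; e = 22.5 − 28.5 = -6
a=14: ŷ = 8.5 + 2·14 = 36.5; e = 35.5 − 36.5 = -1
a=20: ŷ = 8.5 + 2·20 = 48.5; e = 44.5 − 48.5 = -4
a=22: ŷ = 8.5 + 2·22 = 52.5; e = 54.5 − 52.5 = 2
a=26: ŷ = 8.5 + 2·26 = 60.5; e = 63.5 − 60.5 = 3
Largest |e| is 6 at a = 10, residual -6.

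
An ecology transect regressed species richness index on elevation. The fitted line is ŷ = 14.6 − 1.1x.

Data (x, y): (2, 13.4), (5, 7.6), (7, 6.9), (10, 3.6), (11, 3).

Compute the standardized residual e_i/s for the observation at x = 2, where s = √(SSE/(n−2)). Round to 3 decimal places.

0.926

x=2: ŷ = 14.6 − 1.1·2 = 12.4; e = 13.4 − 12.4 = 1
x=5: ŷ = 14.6 − 1.1·5 = 9.1; e = 7.6 − 9.1 = -1.5
x=7: ŷ = 14.6 − 1.1·7 = 6.9; e = 6.9 − 6.9 = 0
x=10: ŷ = 14.6 − 1.1·10 = 3.6; e = 3.6 − 3.6 = 0
x=11: ŷ = 14.6 − 1.1·11 = 2.5; e = 3 − 2.5 = 0.5
SSE = 1 + 2.25 + 0 + 0 + 0.25 = 3.5
s = √(3.5/3) = 1.08012
e/s = 1 / 1.08012 = 0.926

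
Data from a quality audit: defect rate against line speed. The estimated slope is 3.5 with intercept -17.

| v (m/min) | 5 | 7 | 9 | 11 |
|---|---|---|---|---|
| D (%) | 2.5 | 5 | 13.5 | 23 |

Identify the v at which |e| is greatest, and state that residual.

v = 7, e = -2.5

v=5: D̂ = -17 + 3.5·5 = 0.5; e = 2.5 − 0.5 = 2
v=7: D̂ = -17 + 3.5·7 = 7.5; e = 5 − 7.5 = -2.5
v=9: D̂ = -17 + 3.5·9 = 14.5; e = 13.5 − 14.5 = -1
v=11: D̂ = -17 + 3.5·11 = 21.5; e = 23 − 21.5 = 1.5
Largest |e| is 2.5 at v = 7, residual -2.5.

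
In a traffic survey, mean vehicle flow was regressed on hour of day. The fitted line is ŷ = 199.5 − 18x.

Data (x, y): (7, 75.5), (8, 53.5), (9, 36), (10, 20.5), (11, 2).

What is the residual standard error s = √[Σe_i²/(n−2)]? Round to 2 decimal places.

x=7: ŷ = 199.5 − 18·7 = 73.5; e = 75.5 − 73.5 = 2
x=8: ŷ = 199.5 − 18·8 = 55.5; e = 53.5 − 55.5 = -2
x=9: ŷ = 199.5 − 18·9 = 37.5; e = 36 − 37.5 = -1.5
x=10: ŷ = 199.5 − 18·10 = 19.5; e = 20.5 − 19.5 = 1
x=11: ŷ = 199.5 − 18·11 = 1.5; e = 2 − 1.5 = 0.5
SSE = 4 + 4 + 2.25 + 1 + 0.25 = 11.5
s = √(11.5/3) = √3.83333 ≈ 1.96

s = 1.96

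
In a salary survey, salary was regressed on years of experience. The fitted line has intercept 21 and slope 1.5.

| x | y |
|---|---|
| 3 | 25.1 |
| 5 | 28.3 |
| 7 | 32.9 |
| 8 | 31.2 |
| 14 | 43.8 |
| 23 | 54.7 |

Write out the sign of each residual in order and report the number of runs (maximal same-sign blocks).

x=3: ŷ = 21 + 1.5·3 = 25.5; e = 25.1 − 25.5 = -0.4
x=5: ŷ = 21 + 1.5·5 = 28.5; e = 28.3 − 28.5 = -0.2
x=7: ŷ = 21 + 1.5·7 = 31.5; e = 32.9 − 31.5 = 1.4
x=8: ŷ = 21 + 1.5·8 = 33; e = 31.2 − 33 = -1.8
x=14: ŷ = 21 + 1.5·14 = 42; e = 43.8 − 42 = 1.8
x=23: ŷ = 21 + 1.5·23 = 55.5; e = 54.7 − 55.5 = -0.8
Signs: − − + − + −
Runs: −×2, +×1, −×1, +×1, −×1 → 5

5 runs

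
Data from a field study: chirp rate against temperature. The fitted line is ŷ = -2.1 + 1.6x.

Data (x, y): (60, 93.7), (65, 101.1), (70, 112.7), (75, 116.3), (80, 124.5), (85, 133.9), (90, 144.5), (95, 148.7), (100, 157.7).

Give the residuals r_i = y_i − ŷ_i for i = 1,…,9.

-0.2, -0.8, 2.8, -1.6, -1.4, 0, 2.6, -1.2, -0.2

x=60: ŷ = -2.1 + 1.6·60 = 93.9; r = 93.7 − 93.9 = -0.2
x=65: ŷ = -2.1 + 1.6·65 = 101.9; r = 101.1 − 101.9 = -0.8
x=70: ŷ = -2.1 + 1.6·70 = 109.9; r = 112.7 − 109.9 = 2.8
x=75: ŷ = -2.1 + 1.6·75 = 117.9; r = 116.3 − 117.9 = -1.6
x=80: ŷ = -2.1 + 1.6·80 = 125.9; r = 124.5 − 125.9 = -1.4
x=85: ŷ = -2.1 + 1.6·85 = 133.9; r = 133.9 − 133.9 = 0
x=90: ŷ = -2.1 + 1.6·90 = 141.9; r = 144.5 − 141.9 = 2.6
x=95: ŷ = -2.1 + 1.6·95 = 149.9; r = 148.7 − 149.9 = -1.2
x=100: ŷ = -2.1 + 1.6·100 = 157.9; r = 157.7 − 157.9 = -0.2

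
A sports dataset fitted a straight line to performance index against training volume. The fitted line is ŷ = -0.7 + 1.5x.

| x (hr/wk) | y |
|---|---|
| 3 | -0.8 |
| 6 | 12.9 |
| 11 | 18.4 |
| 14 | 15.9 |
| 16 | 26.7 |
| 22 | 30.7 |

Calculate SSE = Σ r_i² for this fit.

x=3: ŷ = -0.7 + 1.5·3 = 3.8; r = -0.8 − 3.8 = -4.6
x=6: ŷ = -0.7 + 1.5·6 = 8.3; r = 12.9 − 8.3 = 4.6
x=11: ŷ = -0.7 + 1.5·11 = 15.8; r = 18.4 − 15.8 = 2.6
x=14: ŷ = -0.7 + 1.5·14 = 20.3; r = 15.9 − 20.3 = -4.4
x=16: ŷ = -0.7 + 1.5·16 = 23.3; r = 26.7 − 23.3 = 3.4
x=22: ŷ = -0.7 + 1.5·22 = 32.3; r = 30.7 − 32.3 = -1.6
SSE = 21.16 + 21.16 + 6.76 + 19.36 + 11.56 + 2.56 = 82.56

SSE = 82.56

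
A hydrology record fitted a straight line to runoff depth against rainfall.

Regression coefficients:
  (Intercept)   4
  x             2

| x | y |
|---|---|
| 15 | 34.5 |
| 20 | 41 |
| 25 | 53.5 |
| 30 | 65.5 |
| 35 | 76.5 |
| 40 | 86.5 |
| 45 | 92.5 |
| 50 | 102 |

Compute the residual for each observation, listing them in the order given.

0.5, -3, -0.5, 1.5, 2.5, 2.5, -1.5, -2

x=15: ŷ = 4 + 2·15 = 34; r = 34.5 − 34 = 0.5
x=20: ŷ = 4 + 2·20 = 44; r = 41 − 44 = -3
x=25: ŷ = 4 + 2·25 = 54; r = 53.5 − 54 = -0.5
x=30: ŷ = 4 + 2·30 = 64; r = 65.5 − 64 = 1.5
x=35: ŷ = 4 + 2·35 = 74; r = 76.5 − 74 = 2.5
x=40: ŷ = 4 + 2·40 = 84; r = 86.5 − 84 = 2.5
x=45: ŷ = 4 + 2·45 = 94; r = 92.5 − 94 = -1.5
x=50: ŷ = 4 + 2·50 = 104; r = 102 − 104 = -2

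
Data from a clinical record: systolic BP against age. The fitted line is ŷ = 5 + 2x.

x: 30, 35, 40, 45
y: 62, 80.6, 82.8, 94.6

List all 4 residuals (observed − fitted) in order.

-3, 5.6, -2.2, -0.4

x=30: ŷ = 5 + 2·30 = 65; r = 62 − 65 = -3
x=35: ŷ = 5 + 2·35 = 75; r = 80.6 − 75 = 5.6
x=40: ŷ = 5 + 2·40 = 85; r = 82.8 − 85 = -2.2
x=45: ŷ = 5 + 2·45 = 95; r = 94.6 − 95 = -0.4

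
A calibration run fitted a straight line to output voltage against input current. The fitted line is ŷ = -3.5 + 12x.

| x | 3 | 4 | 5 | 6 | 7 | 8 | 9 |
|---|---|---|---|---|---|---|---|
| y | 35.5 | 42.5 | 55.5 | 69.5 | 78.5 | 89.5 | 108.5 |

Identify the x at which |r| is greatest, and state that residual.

x=3: ŷ = -3.5 + 12·3 = 32.5; r = 35.5 − 32.5 = 3
x=4: ŷ = -3.5 + 12·4 = 44.5; r = 42.5 − 44.5 = -2
x=5: ŷ = -3.5 + 12·5 = 56.5; r = 55.5 − 56.5 = -1
x=6: ŷ = -3.5 + 12·6 = 68.5; r = 69.5 − 68.5 = 1
x=7: ŷ = -3.5 + 12·7 = 80.5; r = 78.5 − 80.5 = -2
x=8: ŷ = -3.5 + 12·8 = 92.5; r = 89.5 − 92.5 = -3
x=9: ŷ = -3.5 + 12·9 = 104.5; r = 108.5 − 104.5 = 4
Largest |r| is 4 at x = 9, residual 4.

x = 9, r = 4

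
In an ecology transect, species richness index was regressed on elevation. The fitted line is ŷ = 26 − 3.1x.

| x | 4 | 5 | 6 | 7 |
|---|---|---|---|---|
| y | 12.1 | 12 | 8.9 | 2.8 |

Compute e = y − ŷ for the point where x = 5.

e = 1.5

ŷ = 26 − 3.1·5 = 10.5
e = 12 − 10.5 = 1.5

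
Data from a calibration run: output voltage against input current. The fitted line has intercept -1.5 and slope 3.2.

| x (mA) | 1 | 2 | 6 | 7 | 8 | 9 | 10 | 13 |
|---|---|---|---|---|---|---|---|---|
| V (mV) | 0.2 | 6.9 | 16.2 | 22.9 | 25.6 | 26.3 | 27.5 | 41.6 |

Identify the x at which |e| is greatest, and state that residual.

x=1: ŷ = -1.5 + 3.2·1 = 1.7; e = 0.2 − 1.7 = -1.5
x=2: ŷ = -1.5 + 3.2·2 = 4.9; e = 6.9 − 4.9 = 2
x=6: ŷ = -1.5 + 3.2·6 = 17.7; e = 16.2 − 17.7 = -1.5
x=7: ŷ = -1.5 + 3.2·7 = 20.9; e = 22.9 − 20.9 = 2
x=8: ŷ = -1.5 + 3.2·8 = 24.1; e = 25.6 − 24.1 = 1.5
x=9: ŷ = -1.5 + 3.2·9 = 27.3; e = 26.3 − 27.3 = -1
x=10: ŷ = -1.5 + 3.2·10 = 30.5; e = 27.5 − 30.5 = -3
x=13: ŷ = -1.5 + 3.2·13 = 40.1; e = 41.6 − 40.1 = 1.5
Largest |e| is 3 at x = 10, residual -3.

x = 10, e = -3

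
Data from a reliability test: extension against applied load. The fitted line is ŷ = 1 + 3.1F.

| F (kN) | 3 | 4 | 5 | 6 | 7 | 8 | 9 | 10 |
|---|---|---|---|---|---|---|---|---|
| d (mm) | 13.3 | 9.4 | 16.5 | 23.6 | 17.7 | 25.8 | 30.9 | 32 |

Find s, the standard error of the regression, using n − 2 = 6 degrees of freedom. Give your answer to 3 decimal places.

s = 3.416

F=3: ŷ = 1 + 3.1·3 = 10.3; r = 13.3 − 10.3 = 3
F=4: ŷ = 1 + 3.1·4 = 13.4; r = 9.4 − 13.4 = -4
F=5: ŷ = 1 + 3.1·5 = 16.5; r = 16.5 − 16.5 = 0
F=6: ŷ = 1 + 3.1·6 = 19.6; r = 23.6 − 19.6 = 4
F=7: ŷ = 1 + 3.1·7 = 22.7; r = 17.7 − 22.7 = -5
F=8: ŷ = 1 + 3.1·8 = 25.8; r = 25.8 − 25.8 = 0
F=9: ŷ = 1 + 3.1·9 = 28.9; r = 30.9 − 28.9 = 2
F=10: ŷ = 1 + 3.1·10 = 32; r = 32 − 32 = 0
SSE = 9 + 16 + 0 + 16 + 25 + 0 + 4 + 0 = 70
s = √(70/6) = √11.6667 ≈ 3.416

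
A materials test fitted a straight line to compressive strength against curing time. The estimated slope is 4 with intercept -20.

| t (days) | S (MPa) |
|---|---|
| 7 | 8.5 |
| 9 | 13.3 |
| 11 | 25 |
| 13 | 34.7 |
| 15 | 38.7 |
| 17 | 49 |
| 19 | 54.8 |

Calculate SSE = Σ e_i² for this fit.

SSE = 19.96

t=7: ŷ = -20 + 4·7 = 8; e = 8.5 − 8 = 0.5
t=9: ŷ = -20 + 4·9 = 16; e = 13.3 − 16 = -2.7
t=11: ŷ = -20 + 4·11 = 24; e = 25 − 24 = 1
t=13: ŷ = -20 + 4·13 = 32; e = 34.7 − 32 = 2.7
t=15: ŷ = -20 + 4·15 = 40; e = 38.7 − 40 = -1.3
t=17: ŷ = -20 + 4·17 = 48; e = 49 − 48 = 1
t=19: ŷ = -20 + 4·19 = 56; e = 54.8 − 56 = -1.2
SSE = 0.25 + 7.29 + 1 + 7.29 + 1.69 + 1 + 1.44 = 19.96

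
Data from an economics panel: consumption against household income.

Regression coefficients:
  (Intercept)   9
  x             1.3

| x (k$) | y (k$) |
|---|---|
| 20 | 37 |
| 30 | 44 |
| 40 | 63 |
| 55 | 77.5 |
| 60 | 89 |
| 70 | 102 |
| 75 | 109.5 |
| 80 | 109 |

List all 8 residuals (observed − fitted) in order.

2, -4, 2, -3, 2, 2, 3, -4

x=20: ŷ = 9 + 1.3·20 = 35; e = 37 − 35 = 2
x=30: ŷ = 9 + 1.3·30 = 48; e = 44 − 48 = -4
x=40: ŷ = 9 + 1.3·40 = 61; e = 63 − 61 = 2
x=55: ŷ = 9 + 1.3·55 = 80.5; e = 77.5 − 80.5 = -3
x=60: ŷ = 9 + 1.3·60 = 87; e = 89 − 87 = 2
x=70: ŷ = 9 + 1.3·70 = 100; e = 102 − 100 = 2
x=75: ŷ = 9 + 1.3·75 = 106.5; e = 109.5 − 106.5 = 3
x=80: ŷ = 9 + 1.3·80 = 113; e = 109 − 113 = -4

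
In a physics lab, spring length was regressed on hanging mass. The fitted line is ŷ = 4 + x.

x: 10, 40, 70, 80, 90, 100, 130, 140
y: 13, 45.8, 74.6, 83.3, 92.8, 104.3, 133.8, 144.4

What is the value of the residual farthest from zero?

x=10: ŷ = 4 + 10 = 14; e = 13 − 14 = -1
x=40: ŷ = 4 + 40 = 44; e = 45.8 − 44 = 1.8
x=70: ŷ = 4 + 70 = 74; e = 74.6 − 74 = 0.6
x=80: ŷ = 4 + 80 = 84; e = 83.3 − 84 = -0.7
x=90: ŷ = 4 + 90 = 94; e = 92.8 − 94 = -1.2
x=100: ŷ = 4 + 100 = 104; e = 104.3 − 104 = 0.3
x=130: ŷ = 4 + 130 = 134; e = 133.8 − 134 = -0.2
x=140: ŷ = 4 + 140 = 144; e = 144.4 − 144 = 0.4
Largest |e| is 1.8 at x = 40, residual 1.8.

e = 1.8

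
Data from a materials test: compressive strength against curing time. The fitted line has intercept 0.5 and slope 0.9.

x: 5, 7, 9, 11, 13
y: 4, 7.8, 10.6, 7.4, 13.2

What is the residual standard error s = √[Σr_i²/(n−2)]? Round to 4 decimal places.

x=5: ŷ = 0.5 + 0.9·5 = 5; r = 4 − 5 = -1
x=7: ŷ = 0.5 + 0.9·7 = 6.8; r = 7.8 − 6.8 = 1
x=9: ŷ = 0.5 + 0.9·9 = 8.6; r = 10.6 − 8.6 = 2
x=11: ŷ = 0.5 + 0.9·11 = 10.4; r = 7.4 − 10.4 = -3
x=13: ŷ = 0.5 + 0.9·13 = 12.2; r = 13.2 − 12.2 = 1
SSE = 1 + 1 + 4 + 9 + 1 = 16
s = √(16/3) = √5.33333 ≈ 2.3094

s = 2.3094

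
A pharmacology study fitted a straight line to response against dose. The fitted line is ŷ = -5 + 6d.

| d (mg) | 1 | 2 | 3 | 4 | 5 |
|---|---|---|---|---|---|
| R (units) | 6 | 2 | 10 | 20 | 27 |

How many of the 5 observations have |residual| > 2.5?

3

d=1: ŷ = -5 + 6·1 = 1; e = 6 − 1 = 5
d=2: ŷ = -5 + 6·2 = 7; e = 2 − 7 = -5
d=3: ŷ = -5 + 6·3 = 13; e = 10 − 13 = -3
d=4: ŷ = -5 + 6·4 = 19; e = 20 − 19 = 1
d=5: ŷ = -5 + 6·5 = 25; e = 27 − 25 = 2
|e| > 2.5: d=1 (|e|=5), d=2 (|e|=5), d=3 (|e|=3) → 3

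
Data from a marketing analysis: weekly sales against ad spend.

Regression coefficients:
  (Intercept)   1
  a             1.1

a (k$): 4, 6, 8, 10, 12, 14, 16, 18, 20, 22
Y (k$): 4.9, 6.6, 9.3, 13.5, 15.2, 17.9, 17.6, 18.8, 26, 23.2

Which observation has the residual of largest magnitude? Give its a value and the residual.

a = 20, e = 3

a=4: Ŷ = 1 + 1.1·4 = 5.4; e = 4.9 − 5.4 = -0.5
a=6: Ŷ = 1 + 1.1·6 = 7.6; e = 6.6 − 7.6 = -1
a=8: Ŷ = 1 + 1.1·8 = 9.8; e = 9.3 − 9.8 = -0.5
a=10: Ŷ = 1 + 1.1·10 = 12; e = 13.5 − 12 = 1.5
a=12: Ŷ = 1 + 1.1·12 = 14.2; e = 15.2 − 14.2 = 1
a=14: Ŷ = 1 + 1.1·14 = 16.4; e = 17.9 − 16.4 = 1.5
a=16: Ŷ = 1 + 1.1·16 = 18.6; e = 17.6 − 18.6 = -1
a=18: Ŷ = 1 + 1.1·18 = 20.8; e = 18.8 − 20.8 = -2
a=20: Ŷ = 1 + 1.1·20 = 23; e = 26 − 23 = 3
a=22: Ŷ = 1 + 1.1·22 = 25.2; e = 23.2 − 25.2 = -2
Largest |e| is 3 at a = 20, residual 3.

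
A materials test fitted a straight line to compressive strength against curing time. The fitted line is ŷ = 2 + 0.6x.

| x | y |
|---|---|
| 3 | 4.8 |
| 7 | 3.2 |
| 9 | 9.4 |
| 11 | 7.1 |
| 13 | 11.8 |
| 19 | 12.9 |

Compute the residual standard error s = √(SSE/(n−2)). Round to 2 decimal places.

x=3: ŷ = 2 + 0.6·3 = 3.8; e = 4.8 − 3.8 = 1
x=7: ŷ = 2 + 0.6·7 = 6.2; e = 3.2 − 6.2 = -3
x=9: ŷ = 2 + 0.6·9 = 7.4; e = 9.4 − 7.4 = 2
x=11: ŷ = 2 + 0.6·11 = 8.6; e = 7.1 − 8.6 = -1.5
x=13: ŷ = 2 + 0.6·13 = 9.8; e = 11.8 − 9.8 = 2
x=19: ŷ = 2 + 0.6·19 = 13.4; e = 12.9 − 13.4 = -0.5
SSE = 1 + 9 + 4 + 2.25 + 4 + 0.25 = 20.5
s = √(20.5/4) = √5.125 ≈ 2.26

s = 2.26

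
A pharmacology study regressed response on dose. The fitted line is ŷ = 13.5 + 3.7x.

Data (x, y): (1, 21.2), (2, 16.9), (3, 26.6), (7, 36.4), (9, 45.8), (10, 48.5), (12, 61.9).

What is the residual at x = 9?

ŷ = 13.5 + 3.7·9 = 46.8
r = 45.8 − 46.8 = -1

r = -1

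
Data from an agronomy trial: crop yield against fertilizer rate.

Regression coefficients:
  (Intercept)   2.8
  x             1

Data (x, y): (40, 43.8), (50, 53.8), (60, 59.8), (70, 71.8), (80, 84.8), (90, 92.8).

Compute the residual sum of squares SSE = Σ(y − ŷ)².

x=40: ŷ = 2.8 + 40 = 42.8; r = 43.8 − 42.8 = 1
x=50: ŷ = 2.8 + 50 = 52.8; r = 53.8 − 52.8 = 1
x=60: ŷ = 2.8 + 60 = 62.8; r = 59.8 − 62.8 = -3
x=70: ŷ = 2.8 + 70 = 72.8; r = 71.8 − 72.8 = -1
x=80: ŷ = 2.8 + 80 = 82.8; r = 84.8 − 82.8 = 2
x=90: ŷ = 2.8 + 90 = 92.8; r = 92.8 − 92.8 = 0
SSE = 1 + 1 + 9 + 1 + 4 + 0 = 16

SSE = 16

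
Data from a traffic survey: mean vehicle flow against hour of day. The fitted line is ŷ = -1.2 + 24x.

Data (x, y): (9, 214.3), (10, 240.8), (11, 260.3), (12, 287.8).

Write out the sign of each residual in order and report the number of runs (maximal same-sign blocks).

4 runs

x=9: ŷ = -1.2 + 24·9 = 214.8; e = 214.3 − 214.8 = -0.5
x=10: ŷ = -1.2 + 24·10 = 238.8; e = 240.8 − 238.8 = 2
x=11: ŷ = -1.2 + 24·11 = 262.8; e = 260.3 − 262.8 = -2.5
x=12: ŷ = -1.2 + 24·12 = 286.8; e = 287.8 − 286.8 = 1
Signs: − + − +
Runs: −×1, +×1, −×1, +×1 → 4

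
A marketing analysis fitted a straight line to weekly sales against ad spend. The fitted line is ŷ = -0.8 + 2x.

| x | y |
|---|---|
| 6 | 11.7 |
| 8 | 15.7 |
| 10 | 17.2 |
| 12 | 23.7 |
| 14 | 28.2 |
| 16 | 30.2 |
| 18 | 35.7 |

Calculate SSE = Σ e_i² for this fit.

x=6: ŷ = -0.8 + 2·6 = 11.2; e = 11.7 − 11.2 = 0.5
x=8: ŷ = -0.8 + 2·8 = 15.2; e = 15.7 − 15.2 = 0.5
x=10: ŷ = -0.8 + 2·10 = 19.2; e = 17.2 − 19.2 = -2
x=12: ŷ = -0.8 + 2·12 = 23.2; e = 23.7 − 23.2 = 0.5
x=14: ŷ = -0.8 + 2·14 = 27.2; e = 28.2 − 27.2 = 1
x=16: ŷ = -0.8 + 2·16 = 31.2; e = 30.2 − 31.2 = -1
x=18: ŷ = -0.8 + 2·18 = 35.2; e = 35.7 − 35.2 = 0.5
SSE = 0.25 + 0.25 + 4 + 0.25 + 1 + 1 + 0.25 = 7

SSE = 7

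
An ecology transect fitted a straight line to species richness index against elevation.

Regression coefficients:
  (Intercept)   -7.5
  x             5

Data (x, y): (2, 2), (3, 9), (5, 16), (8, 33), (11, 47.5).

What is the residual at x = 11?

r = 0

ŷ = -7.5 + 5·11 = 47.5
r = 47.5 − 47.5 = 0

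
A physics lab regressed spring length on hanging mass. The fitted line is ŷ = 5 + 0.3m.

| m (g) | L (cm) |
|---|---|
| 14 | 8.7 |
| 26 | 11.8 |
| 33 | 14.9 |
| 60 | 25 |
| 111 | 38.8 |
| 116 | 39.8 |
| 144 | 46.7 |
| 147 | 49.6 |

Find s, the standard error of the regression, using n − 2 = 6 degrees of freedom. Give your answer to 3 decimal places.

m=14: ŷ = 5 + 0.3·14 = 9.2; r = 8.7 − 9.2 = -0.5
m=26: ŷ = 5 + 0.3·26 = 12.8; r = 11.8 − 12.8 = -1
m=33: ŷ = 5 + 0.3·33 = 14.9; r = 14.9 − 14.9 = 0
m=60: ŷ = 5 + 0.3·60 = 23; r = 25 − 23 = 2
m=111: ŷ = 5 + 0.3·111 = 38.3; r = 38.8 − 38.3 = 0.5
m=116: ŷ = 5 + 0.3·116 = 39.8; r = 39.8 − 39.8 = 0
m=144: ŷ = 5 + 0.3·144 = 48.2; r = 46.7 − 48.2 = -1.5
m=147: ŷ = 5 + 0.3·147 = 49.1; r = 49.6 − 49.1 = 0.5
SSE = 0.25 + 1 + 0 + 4 + 0.25 + 0 + 2.25 + 0.25 = 8
s = √(8/6) = √1.33333 ≈ 1.155

s = 1.155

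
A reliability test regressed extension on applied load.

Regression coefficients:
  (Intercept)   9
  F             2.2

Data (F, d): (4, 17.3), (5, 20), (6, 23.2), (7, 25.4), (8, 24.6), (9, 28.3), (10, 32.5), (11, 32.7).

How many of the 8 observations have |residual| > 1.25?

F=4: d̂ = 9 + 2.2·4 = 17.8; r = 17.3 − 17.8 = -0.5
F=5: d̂ = 9 + 2.2·5 = 20; r = 20 − 20 = 0
F=6: d̂ = 9 + 2.2·6 = 22.2; r = 23.2 − 22.2 = 1
F=7: d̂ = 9 + 2.2·7 = 24.4; r = 25.4 − 24.4 = 1
F=8: d̂ = 9 + 2.2·8 = 26.6; r = 24.6 − 26.6 = -2
F=9: d̂ = 9 + 2.2·9 = 28.8; r = 28.3 − 28.8 = -0.5
F=10: d̂ = 9 + 2.2·10 = 31; r = 32.5 − 31 = 1.5
F=11: d̂ = 9 + 2.2·11 = 33.2; r = 32.7 − 33.2 = -0.5
|r| > 1.25: F=8 (|r|=2), F=10 (|r|=1.5) → 2

2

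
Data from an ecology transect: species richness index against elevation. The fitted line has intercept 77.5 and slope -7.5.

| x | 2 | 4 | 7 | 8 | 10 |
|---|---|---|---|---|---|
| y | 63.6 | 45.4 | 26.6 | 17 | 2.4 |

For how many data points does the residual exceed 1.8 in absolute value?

1

x=2: ŷ = 77.5 − 7.5·2 = 62.5; r = 63.6 − 62.5 = 1.1
x=4: ŷ = 77.5 − 7.5·4 = 47.5; r = 45.4 − 47.5 = -2.1
x=7: ŷ = 77.5 − 7.5·7 = 25; r = 26.6 − 25 = 1.6
x=8: ŷ = 77.5 − 7.5·8 = 17.5; r = 17 − 17.5 = -0.5
x=10: ŷ = 77.5 − 7.5·10 = 2.5; r = 2.4 − 2.5 = -0.1
|r| > 1.8: x=4 (|r|=2.1) → 1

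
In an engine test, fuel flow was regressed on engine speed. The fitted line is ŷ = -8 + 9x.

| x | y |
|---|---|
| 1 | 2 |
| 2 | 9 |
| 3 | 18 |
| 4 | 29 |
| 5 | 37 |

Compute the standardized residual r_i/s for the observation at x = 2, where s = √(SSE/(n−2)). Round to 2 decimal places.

-0.87

x=1: ŷ = -8 + 9·1 = 1; r = 2 − 1 = 1
x=2: ŷ = -8 + 9·2 = 10; r = 9 − 10 = -1
x=3: ŷ = -8 + 9·3 = 19; r = 18 − 19 = -1
x=4: ŷ = -8 + 9·4 = 28; r = 29 − 28 = 1
x=5: ŷ = -8 + 9·5 = 37; r = 37 − 37 = 0
SSE = 1 + 1 + 1 + 1 + 0 = 4
s = √(4/3) = 1.1547
r/s = -1 / 1.1547 = -0.87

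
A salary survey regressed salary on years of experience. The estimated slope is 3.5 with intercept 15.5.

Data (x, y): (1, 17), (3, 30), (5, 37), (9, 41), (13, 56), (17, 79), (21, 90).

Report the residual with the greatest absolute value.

x=1: ŷ = 15.5 + 3.5·1 = 19; e = 17 − 19 = -2
x=3: ŷ = 15.5 + 3.5·3 = 26; e = 30 − 26 = 4
x=5: ŷ = 15.5 + 3.5·5 = 33; e = 37 − 33 = 4
x=9: ŷ = 15.5 + 3.5·9 = 47; e = 41 − 47 = -6
x=13: ŷ = 15.5 + 3.5·13 = 61; e = 56 − 61 = -5
x=17: ŷ = 15.5 + 3.5·17 = 75; e = 79 − 75 = 4
x=21: ŷ = 15.5 + 3.5·21 = 89; e = 90 − 89 = 1
Largest |e| is 6 at x = 9, residual -6.

e = -6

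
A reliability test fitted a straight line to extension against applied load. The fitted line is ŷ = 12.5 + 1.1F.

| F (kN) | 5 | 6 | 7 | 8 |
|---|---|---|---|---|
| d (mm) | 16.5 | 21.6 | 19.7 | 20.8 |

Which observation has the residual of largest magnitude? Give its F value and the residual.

F=5: ŷ = 12.5 + 1.1·5 = 18; r = 16.5 − 18 = -1.5
F=6: ŷ = 12.5 + 1.1·6 = 19.1; r = 21.6 − 19.1 = 2.5
F=7: ŷ = 12.5 + 1.1·7 = 20.2; r = 19.7 − 20.2 = -0.5
F=8: ŷ = 12.5 + 1.1·8 = 21.3; r = 20.8 − 21.3 = -0.5
Largest |r| is 2.5 at F = 6, residual 2.5.

F = 6, r = 2.5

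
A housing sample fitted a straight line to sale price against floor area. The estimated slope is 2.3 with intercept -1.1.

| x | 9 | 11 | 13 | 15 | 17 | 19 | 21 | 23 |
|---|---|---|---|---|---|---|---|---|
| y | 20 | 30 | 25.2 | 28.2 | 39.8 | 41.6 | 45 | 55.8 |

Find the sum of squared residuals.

SSE = 98.88

x=9: ŷ = -1.1 + 2.3·9 = 19.6; e = 20 − 19.6 = 0.4
x=11: ŷ = -1.1 + 2.3·11 = 24.2; e = 30 − 24.2 = 5.8
x=13: ŷ = -1.1 + 2.3·13 = 28.8; e = 25.2 − 28.8 = -3.6
x=15: ŷ = -1.1 + 2.3·15 = 33.4; e = 28.2 − 33.4 = -5.2
x=17: ŷ = -1.1 + 2.3·17 = 38; e = 39.8 − 38 = 1.8
x=19: ŷ = -1.1 + 2.3·19 = 42.6; e = 41.6 − 42.6 = -1
x=21: ŷ = -1.1 + 2.3·21 = 47.2; e = 45 − 47.2 = -2.2
x=23: ŷ = -1.1 + 2.3·23 = 51.8; e = 55.8 − 51.8 = 4
SSE = 0.16 + 33.64 + 12.96 + 27.04 + 3.24 + 1 + 4.84 + 16 = 98.88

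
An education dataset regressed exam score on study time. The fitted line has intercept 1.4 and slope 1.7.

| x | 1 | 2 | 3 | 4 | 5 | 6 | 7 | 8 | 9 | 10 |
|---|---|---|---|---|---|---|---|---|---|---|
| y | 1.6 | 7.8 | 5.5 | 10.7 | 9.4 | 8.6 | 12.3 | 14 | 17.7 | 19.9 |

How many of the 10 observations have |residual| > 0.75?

9

x=1: ŷ = 1.4 + 1.7·1 = 3.1; r = 1.6 − 3.1 = -1.5
x=2: ŷ = 1.4 + 1.7·2 = 4.8; r = 7.8 − 4.8 = 3
x=3: ŷ = 1.4 + 1.7·3 = 6.5; r = 5.5 − 6.5 = -1
x=4: ŷ = 1.4 + 1.7·4 = 8.2; r = 10.7 − 8.2 = 2.5
x=5: ŷ = 1.4 + 1.7·5 = 9.9; r = 9.4 − 9.9 = -0.5
x=6: ŷ = 1.4 + 1.7·6 = 11.6; r = 8.6 − 11.6 = -3
x=7: ŷ = 1.4 + 1.7·7 = 13.3; r = 12.3 − 13.3 = -1
x=8: ŷ = 1.4 + 1.7·8 = 15; r = 14 − 15 = -1
x=9: ŷ = 1.4 + 1.7·9 = 16.7; r = 17.7 − 16.7 = 1
x=10: ŷ = 1.4 + 1.7·10 = 18.4; r = 19.9 − 18.4 = 1.5
|r| > 0.75: x=1 (|r|=1.5), x=2 (|r|=3), x=3 (|r|=1), x=4 (|r|=2.5), x=6 (|r|=3), x=7 (|r|=1), x=8 (|r|=1), x=9 (|r|=1), x=10 (|r|=1.5) → 9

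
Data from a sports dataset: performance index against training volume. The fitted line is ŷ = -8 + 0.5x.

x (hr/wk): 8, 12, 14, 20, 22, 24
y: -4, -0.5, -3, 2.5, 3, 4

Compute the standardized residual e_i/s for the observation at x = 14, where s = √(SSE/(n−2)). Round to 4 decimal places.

x=8: ŷ = -8 + 0.5·8 = -4; e = -4 − (-4) = 0
x=12: ŷ = -8 + 0.5·12 = -2; e = -0.5 − (-2) = 1.5
x=14: ŷ = -8 + 0.5·14 = -1; e = -3 − (-1) = -2
x=20: ŷ = -8 + 0.5·20 = 2; e = 2.5 − 2 = 0.5
x=22: ŷ = -8 + 0.5·22 = 3; e = 3 − 3 = 0
x=24: ŷ = -8 + 0.5·24 = 4; e = 4 − 4 = 0
SSE = 0 + 2.25 + 4 + 0.25 + 0 + 0 = 6.5
s = √(6.5/4) = 1.27475
e/s = -2 / 1.27475 = -1.5689

-1.5689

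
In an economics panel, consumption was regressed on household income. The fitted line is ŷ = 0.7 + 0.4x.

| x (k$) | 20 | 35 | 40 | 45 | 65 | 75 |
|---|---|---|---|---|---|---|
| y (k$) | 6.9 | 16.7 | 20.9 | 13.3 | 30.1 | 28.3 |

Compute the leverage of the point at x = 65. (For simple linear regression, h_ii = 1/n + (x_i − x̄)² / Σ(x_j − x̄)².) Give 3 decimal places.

h = 0.332

x̄ = (20 + 35 + 40 + 45 + 65 + 75)/6 = 46.6667
Σ(x − x̄)² = 711.111 + 136.111 + 44.4444 + 2.77778 + 336.111 + 802.778 = 2033.33
h = 1/6 + (18.3333)²/2033.33 = 0.166667 + 0.165301 = 0.332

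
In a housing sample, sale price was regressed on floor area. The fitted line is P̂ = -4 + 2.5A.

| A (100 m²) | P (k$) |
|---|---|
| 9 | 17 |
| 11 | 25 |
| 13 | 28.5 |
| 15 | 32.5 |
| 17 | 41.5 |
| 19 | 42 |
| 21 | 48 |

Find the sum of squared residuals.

SSE = 17

A=9: P̂ = -4 + 2.5·9 = 18.5; r = 17 − 18.5 = -1.5
A=11: P̂ = -4 + 2.5·11 = 23.5; r = 25 − 23.5 = 1.5
A=13: P̂ = -4 + 2.5·13 = 28.5; r = 28.5 − 28.5 = 0
A=15: P̂ = -4 + 2.5·15 = 33.5; r = 32.5 − 33.5 = -1
A=17: P̂ = -4 + 2.5·17 = 38.5; r = 41.5 − 38.5 = 3
A=19: P̂ = -4 + 2.5·19 = 43.5; r = 42 − 43.5 = -1.5
A=21: P̂ = -4 + 2.5·21 = 48.5; r = 48 − 48.5 = -0.5
SSE = 2.25 + 2.25 + 0 + 1 + 9 + 2.25 + 0.25 = 17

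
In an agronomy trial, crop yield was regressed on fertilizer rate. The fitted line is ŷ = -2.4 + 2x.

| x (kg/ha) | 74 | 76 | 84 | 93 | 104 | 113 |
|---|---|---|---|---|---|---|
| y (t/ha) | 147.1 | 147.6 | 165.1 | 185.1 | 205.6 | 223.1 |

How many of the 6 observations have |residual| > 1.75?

x=74: ŷ = -2.4 + 2·74 = 145.6; e = 147.1 − 145.6 = 1.5
x=76: ŷ = -2.4 + 2·76 = 149.6; e = 147.6 − 149.6 = -2
x=84: ŷ = -2.4 + 2·84 = 165.6; e = 165.1 − 165.6 = -0.5
x=93: ŷ = -2.4 + 2·93 = 183.6; e = 185.1 − 183.6 = 1.5
x=104: ŷ = -2.4 + 2·104 = 205.6; e = 205.6 − 205.6 = 0
x=113: ŷ = -2.4 + 2·113 = 223.6; e = 223.1 − 223.6 = -0.5
|e| > 1.75: x=76 (|e|=2) → 1

1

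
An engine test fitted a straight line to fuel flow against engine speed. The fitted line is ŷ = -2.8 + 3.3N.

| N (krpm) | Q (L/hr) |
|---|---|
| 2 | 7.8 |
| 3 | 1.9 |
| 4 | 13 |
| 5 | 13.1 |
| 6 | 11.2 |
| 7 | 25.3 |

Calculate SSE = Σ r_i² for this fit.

SSE = 108.8

N=2: ŷ = -2.8 + 3.3·2 = 3.8; r = 7.8 − 3.8 = 4
N=3: ŷ = -2.8 + 3.3·3 = 7.1; r = 1.9 − 7.1 = -5.2
N=4: ŷ = -2.8 + 3.3·4 = 10.4; r = 13 − 10.4 = 2.6
N=5: ŷ = -2.8 + 3.3·5 = 13.7; r = 13.1 − 13.7 = -0.6
N=6: ŷ = -2.8 + 3.3·6 = 17; r = 11.2 − 17 = -5.8
N=7: ŷ = -2.8 + 3.3·7 = 20.3; r = 25.3 − 20.3 = 5
SSE = 16 + 27.04 + 6.76 + 0.36 + 33.64 + 25 = 108.8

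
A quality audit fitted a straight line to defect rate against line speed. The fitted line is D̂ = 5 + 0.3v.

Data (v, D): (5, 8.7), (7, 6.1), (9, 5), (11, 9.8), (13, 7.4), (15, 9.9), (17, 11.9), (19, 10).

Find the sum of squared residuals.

v=5: D̂ = 5 + 0.3·5 = 6.5; r = 8.7 − 6.5 = 2.2
v=7: D̂ = 5 + 0.3·7 = 7.1; r = 6.1 − 7.1 = -1
v=9: D̂ = 5 + 0.3·9 = 7.7; r = 5 − 7.7 = -2.7
v=11: D̂ = 5 + 0.3·11 = 8.3; r = 9.8 − 8.3 = 1.5
v=13: D̂ = 5 + 0.3·13 = 8.9; r = 7.4 − 8.9 = -1.5
v=15: D̂ = 5 + 0.3·15 = 9.5; r = 9.9 − 9.5 = 0.4
v=17: D̂ = 5 + 0.3·17 = 10.1; r = 11.9 − 10.1 = 1.8
v=19: D̂ = 5 + 0.3·19 = 10.7; r = 10 − 10.7 = -0.7
SSE = 4.84 + 1 + 7.29 + 2.25 + 2.25 + 0.16 + 3.24 + 0.49 = 21.52

SSE = 21.52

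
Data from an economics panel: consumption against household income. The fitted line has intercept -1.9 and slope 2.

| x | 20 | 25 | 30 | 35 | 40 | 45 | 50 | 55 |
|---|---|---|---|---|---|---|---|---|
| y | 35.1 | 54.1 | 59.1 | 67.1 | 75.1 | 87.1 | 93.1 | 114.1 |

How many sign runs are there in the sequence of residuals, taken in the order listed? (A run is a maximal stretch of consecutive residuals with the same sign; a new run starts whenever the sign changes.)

x=20: ŷ = -1.9 + 2·20 = 38.1; e = 35.1 − 38.1 = -3
x=25: ŷ = -1.9 + 2·25 = 48.1; e = 54.1 − 48.1 = 6
x=30: ŷ = -1.9 + 2·30 = 58.1; e = 59.1 − 58.1 = 1
x=35: ŷ = -1.9 + 2·35 = 68.1; e = 67.1 − 68.1 = -1
x=40: ŷ = -1.9 + 2·40 = 78.1; e = 75.1 − 78.1 = -3
x=45: ŷ = -1.9 + 2·45 = 88.1; e = 87.1 − 88.1 = -1
x=50: ŷ = -1.9 + 2·50 = 98.1; e = 93.1 − 98.1 = -5
x=55: ŷ = -1.9 + 2·55 = 108.1; e = 114.1 − 108.1 = 6
Signs: − + + − − − − +
Runs: −×1, +×2, −×4, +×1 → 4

4 runs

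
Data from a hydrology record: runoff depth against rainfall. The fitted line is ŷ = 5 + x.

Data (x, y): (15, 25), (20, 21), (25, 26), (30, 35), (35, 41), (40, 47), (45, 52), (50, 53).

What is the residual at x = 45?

ŷ = 5 + 45 = 50
r = 52 − 50 = 2

r = 2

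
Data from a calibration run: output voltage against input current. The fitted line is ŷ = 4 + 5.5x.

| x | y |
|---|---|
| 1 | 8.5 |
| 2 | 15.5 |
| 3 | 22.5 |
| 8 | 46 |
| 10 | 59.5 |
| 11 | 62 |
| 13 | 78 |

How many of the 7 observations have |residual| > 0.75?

5

x=1: ŷ = 4 + 5.5·1 = 9.5; r = 8.5 − 9.5 = -1
x=2: ŷ = 4 + 5.5·2 = 15; r = 15.5 − 15 = 0.5
x=3: ŷ = 4 + 5.5·3 = 20.5; r = 22.5 − 20.5 = 2
x=8: ŷ = 4 + 5.5·8 = 48; r = 46 − 48 = -2
x=10: ŷ = 4 + 5.5·10 = 59; r = 59.5 − 59 = 0.5
x=11: ŷ = 4 + 5.5·11 = 64.5; r = 62 − 64.5 = -2.5
x=13: ŷ = 4 + 5.5·13 = 75.5; r = 78 − 75.5 = 2.5
|r| > 0.75: x=1 (|r|=1), x=3 (|r|=2), x=8 (|r|=2), x=11 (|r|=2.5), x=13 (|r|=2.5) → 5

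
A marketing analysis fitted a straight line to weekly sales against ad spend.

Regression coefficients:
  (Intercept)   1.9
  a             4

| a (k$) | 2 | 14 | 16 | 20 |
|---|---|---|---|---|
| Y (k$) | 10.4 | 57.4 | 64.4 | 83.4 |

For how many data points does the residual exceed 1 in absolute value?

2

a=2: ŷ = 1.9 + 4·2 = 9.9; r = 10.4 − 9.9 = 0.5
a=14: ŷ = 1.9 + 4·14 = 57.9; r = 57.4 − 57.9 = -0.5
a=16: ŷ = 1.9 + 4·16 = 65.9; r = 64.4 − 65.9 = -1.5
a=20: ŷ = 1.9 + 4·20 = 81.9; r = 83.4 − 81.9 = 1.5
|r| > 1: a=16 (|r|=1.5), a=20 (|r|=1.5) → 2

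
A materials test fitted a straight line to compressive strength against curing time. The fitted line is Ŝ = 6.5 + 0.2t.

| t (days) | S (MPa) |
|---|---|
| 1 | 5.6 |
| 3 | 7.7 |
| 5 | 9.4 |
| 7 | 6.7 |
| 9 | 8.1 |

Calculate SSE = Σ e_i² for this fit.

SSE = 6.66

t=1: Ŝ = 6.5 + 0.2·1 = 6.7; e = 5.6 − 6.7 = -1.1
t=3: Ŝ = 6.5 + 0.2·3 = 7.1; e = 7.7 − 7.1 = 0.6
t=5: Ŝ = 6.5 + 0.2·5 = 7.5; e = 9.4 − 7.5 = 1.9
t=7: Ŝ = 6.5 + 0.2·7 = 7.9; e = 6.7 − 7.9 = -1.2
t=9: Ŝ = 6.5 + 0.2·9 = 8.3; e = 8.1 − 8.3 = -0.2
SSE = 1.21 + 0.36 + 3.61 + 1.44 + 0.04 = 6.66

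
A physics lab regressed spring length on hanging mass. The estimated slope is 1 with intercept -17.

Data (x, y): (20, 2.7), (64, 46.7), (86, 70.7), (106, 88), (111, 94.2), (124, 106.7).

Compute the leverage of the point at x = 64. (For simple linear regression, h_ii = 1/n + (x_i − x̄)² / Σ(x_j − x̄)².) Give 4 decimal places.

x̄ = (20 + 64 + 86 + 106 + 111 + 124)/6 = 85.1667
Σ(x − x̄)² = 4246.69 + 448.028 + 0.694444 + 434.028 + 667.361 + 1508.03 = 7304.83
h = 1/6 + (-21.1667)²/7304.83 = 0.166667 + 0.0613331 = 0.2280

h = 0.2280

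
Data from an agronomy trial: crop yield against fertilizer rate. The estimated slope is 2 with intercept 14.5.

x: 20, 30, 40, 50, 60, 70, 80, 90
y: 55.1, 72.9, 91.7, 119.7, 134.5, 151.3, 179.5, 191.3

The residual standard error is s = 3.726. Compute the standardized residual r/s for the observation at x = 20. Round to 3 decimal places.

ŷ = 14.5 + 2·20 = 54.5
r = 55.1 − 54.5 = 0.6
r/s = 0.6 / 3.726 = 0.161

0.161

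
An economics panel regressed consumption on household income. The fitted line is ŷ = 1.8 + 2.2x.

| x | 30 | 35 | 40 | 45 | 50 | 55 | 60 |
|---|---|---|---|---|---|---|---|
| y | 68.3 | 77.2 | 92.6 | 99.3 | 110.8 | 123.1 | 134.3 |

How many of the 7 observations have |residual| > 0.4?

x=30: ŷ = 1.8 + 2.2·30 = 67.8; r = 68.3 − 67.8 = 0.5
x=35: ŷ = 1.8 + 2.2·35 = 78.8; r = 77.2 − 78.8 = -1.6
x=40: ŷ = 1.8 + 2.2·40 = 89.8; r = 92.6 − 89.8 = 2.8
x=45: ŷ = 1.8 + 2.2·45 = 100.8; r = 99.3 − 100.8 = -1.5
x=50: ŷ = 1.8 + 2.2·50 = 111.8; r = 110.8 − 111.8 = -1
x=55: ŷ = 1.8 + 2.2·55 = 122.8; r = 123.1 − 122.8 = 0.3
x=60: ŷ = 1.8 + 2.2·60 = 133.8; r = 134.3 − 133.8 = 0.5
|r| > 0.4: x=30 (|r|=0.5), x=35 (|r|=1.6), x=40 (|r|=2.8), x=45 (|r|=1.5), x=50 (|r|=1), x=60 (|r|=0.5) → 6

6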